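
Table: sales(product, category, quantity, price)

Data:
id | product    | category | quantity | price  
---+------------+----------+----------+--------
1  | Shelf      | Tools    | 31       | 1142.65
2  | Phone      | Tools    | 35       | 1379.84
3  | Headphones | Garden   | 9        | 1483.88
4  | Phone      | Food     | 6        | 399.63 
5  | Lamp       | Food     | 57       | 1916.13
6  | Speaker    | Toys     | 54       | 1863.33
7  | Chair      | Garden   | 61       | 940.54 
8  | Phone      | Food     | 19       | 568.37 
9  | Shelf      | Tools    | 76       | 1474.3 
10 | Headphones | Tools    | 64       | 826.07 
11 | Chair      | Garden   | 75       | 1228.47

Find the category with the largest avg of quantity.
SELECT category, AVG(quantity) as val
FROM sales
GROUP BY category
ORDER BY val DESC
LIMIT 1

Result: Toys with avg(quantity) = 54.00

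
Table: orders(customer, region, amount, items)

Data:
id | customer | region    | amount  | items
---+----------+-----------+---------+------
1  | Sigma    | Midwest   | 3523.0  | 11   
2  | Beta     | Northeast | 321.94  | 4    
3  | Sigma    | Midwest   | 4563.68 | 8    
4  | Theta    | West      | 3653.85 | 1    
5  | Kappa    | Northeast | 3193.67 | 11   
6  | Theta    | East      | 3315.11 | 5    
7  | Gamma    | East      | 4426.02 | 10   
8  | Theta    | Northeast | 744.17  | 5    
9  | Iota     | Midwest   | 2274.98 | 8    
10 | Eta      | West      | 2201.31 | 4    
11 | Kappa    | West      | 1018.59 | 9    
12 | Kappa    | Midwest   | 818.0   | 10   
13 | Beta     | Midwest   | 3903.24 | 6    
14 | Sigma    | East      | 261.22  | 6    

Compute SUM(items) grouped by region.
SELECT region, SUM(items) as result
FROM orders
GROUP BY region

Result:
  East: 21
  Midwest: 43
  Northeast: 20
  West: 14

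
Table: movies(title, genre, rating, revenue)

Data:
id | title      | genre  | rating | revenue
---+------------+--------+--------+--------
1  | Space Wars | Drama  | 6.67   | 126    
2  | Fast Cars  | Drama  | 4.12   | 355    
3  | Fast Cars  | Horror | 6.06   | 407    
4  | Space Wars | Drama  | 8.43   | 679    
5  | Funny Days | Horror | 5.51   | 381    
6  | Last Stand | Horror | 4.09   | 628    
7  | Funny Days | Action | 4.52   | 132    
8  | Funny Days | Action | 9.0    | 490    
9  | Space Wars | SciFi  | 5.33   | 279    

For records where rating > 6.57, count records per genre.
SELECT genre, COUNT(*)
FROM movies
WHERE rating > 6.57
GROUP BY genre

Note: WHERE filters rows before grouping.

Result:
  Action: 1
  Drama: 2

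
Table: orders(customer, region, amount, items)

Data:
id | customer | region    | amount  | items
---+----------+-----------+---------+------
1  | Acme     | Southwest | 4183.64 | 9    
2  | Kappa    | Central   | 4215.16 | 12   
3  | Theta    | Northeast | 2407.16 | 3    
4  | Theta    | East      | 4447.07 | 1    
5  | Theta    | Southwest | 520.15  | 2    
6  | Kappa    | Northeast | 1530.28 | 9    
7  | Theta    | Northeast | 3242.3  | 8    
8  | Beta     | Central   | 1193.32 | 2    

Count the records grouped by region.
SELECT region, COUNT(*) as count
FROM orders
GROUP BY region

Result:
  Central: 2
  East: 1
  Northeast: 3
  Southwest: 2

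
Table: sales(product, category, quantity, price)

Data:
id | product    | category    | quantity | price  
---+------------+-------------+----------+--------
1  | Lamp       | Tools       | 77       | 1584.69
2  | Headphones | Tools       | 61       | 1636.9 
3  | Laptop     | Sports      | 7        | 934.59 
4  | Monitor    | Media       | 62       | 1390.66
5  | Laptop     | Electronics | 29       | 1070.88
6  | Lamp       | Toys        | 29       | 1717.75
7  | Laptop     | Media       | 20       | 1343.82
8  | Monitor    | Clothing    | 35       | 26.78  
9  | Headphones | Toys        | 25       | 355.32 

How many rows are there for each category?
SELECT category, COUNT(*) as count
FROM sales
GROUP BY category

Result:
  Clothing: 1
  Electronics: 1
  Media: 2
  Sports: 1
  Tools: 2
  Toys: 2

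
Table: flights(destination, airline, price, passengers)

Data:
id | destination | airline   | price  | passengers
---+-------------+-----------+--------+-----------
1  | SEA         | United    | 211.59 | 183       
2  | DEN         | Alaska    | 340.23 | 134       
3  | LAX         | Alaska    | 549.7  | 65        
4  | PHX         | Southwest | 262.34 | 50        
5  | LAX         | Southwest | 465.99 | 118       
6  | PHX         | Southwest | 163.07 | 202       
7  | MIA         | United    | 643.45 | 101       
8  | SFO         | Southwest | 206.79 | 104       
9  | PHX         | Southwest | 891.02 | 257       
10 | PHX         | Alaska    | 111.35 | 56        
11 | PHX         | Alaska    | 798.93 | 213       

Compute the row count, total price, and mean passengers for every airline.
SELECT airline,
       COUNT(*) as cnt,
       SUM(price) as total_price,
       AVG(passengers) as avg_passengers
FROM flights
GROUP BY airline

Result:
  Alaska: 4 records, 1800.21 total price, 117.00 avg passengers
  Southwest: 5 records, 1989.21 total price, 146.20 avg passengers
  United: 2 records, 855.04 total price, 142.00 avg passengers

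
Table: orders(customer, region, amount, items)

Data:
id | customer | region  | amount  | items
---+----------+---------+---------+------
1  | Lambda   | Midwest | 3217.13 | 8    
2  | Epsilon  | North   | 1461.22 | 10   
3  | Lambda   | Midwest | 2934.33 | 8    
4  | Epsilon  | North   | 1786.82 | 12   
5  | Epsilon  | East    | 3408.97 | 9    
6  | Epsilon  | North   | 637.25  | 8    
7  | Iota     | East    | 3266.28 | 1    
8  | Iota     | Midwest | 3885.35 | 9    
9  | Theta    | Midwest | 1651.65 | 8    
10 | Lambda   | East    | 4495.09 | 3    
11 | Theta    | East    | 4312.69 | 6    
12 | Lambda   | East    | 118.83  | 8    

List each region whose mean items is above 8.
SELECT region, AVG(items)
FROM orders
GROUP BY region
HAVING AVG(items) > 8

Result:
  Midwest: avg=8.25
  North: avg=10.00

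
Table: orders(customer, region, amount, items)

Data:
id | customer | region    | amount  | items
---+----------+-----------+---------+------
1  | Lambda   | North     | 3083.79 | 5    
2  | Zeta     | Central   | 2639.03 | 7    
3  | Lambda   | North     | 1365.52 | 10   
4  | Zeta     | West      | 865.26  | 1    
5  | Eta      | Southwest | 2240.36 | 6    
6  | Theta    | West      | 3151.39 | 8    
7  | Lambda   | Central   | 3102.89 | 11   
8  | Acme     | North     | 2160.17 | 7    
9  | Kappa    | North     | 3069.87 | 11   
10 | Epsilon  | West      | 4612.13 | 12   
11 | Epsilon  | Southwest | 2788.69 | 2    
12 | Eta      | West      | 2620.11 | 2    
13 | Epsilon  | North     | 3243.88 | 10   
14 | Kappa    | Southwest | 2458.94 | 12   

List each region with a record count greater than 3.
SELECT region, COUNT(*) as cnt
FROM orders
GROUP BY region
HAVING COUNT(*) > 3

Result:
  North: 5
  West: 4

Note: HAVING filters groups after aggregation, WHERE filters rows before.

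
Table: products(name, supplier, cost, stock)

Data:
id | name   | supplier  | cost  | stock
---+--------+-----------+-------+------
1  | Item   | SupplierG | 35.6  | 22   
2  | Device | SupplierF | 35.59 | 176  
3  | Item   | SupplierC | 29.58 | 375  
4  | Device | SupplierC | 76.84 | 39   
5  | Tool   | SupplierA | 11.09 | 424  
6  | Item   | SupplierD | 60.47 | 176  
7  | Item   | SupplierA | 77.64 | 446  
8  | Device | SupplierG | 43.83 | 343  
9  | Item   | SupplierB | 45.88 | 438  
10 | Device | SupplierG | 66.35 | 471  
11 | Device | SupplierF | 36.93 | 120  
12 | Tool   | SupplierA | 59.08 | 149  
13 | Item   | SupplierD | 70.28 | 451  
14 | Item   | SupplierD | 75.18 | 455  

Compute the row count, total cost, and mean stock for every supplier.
SELECT supplier,
       COUNT(*) as cnt,
       SUM(cost) as total_cost,
       AVG(stock) as avg_stock
FROM products
GROUP BY supplier

Result:
  SupplierA: 3 records, 147.81 total cost, 339.67 avg stock
  SupplierB: 1 records, 45.88 total cost, 438.00 avg stock
  SupplierC: 2 records, 106.42 total cost, 207.00 avg stock
  SupplierD: 3 records, 205.93 total cost, 360.67 avg stock
  SupplierF: 2 records, 72.52 total cost, 148.00 avg stock
  SupplierG: 3 records, 145.78 total cost, 278.67 avg stock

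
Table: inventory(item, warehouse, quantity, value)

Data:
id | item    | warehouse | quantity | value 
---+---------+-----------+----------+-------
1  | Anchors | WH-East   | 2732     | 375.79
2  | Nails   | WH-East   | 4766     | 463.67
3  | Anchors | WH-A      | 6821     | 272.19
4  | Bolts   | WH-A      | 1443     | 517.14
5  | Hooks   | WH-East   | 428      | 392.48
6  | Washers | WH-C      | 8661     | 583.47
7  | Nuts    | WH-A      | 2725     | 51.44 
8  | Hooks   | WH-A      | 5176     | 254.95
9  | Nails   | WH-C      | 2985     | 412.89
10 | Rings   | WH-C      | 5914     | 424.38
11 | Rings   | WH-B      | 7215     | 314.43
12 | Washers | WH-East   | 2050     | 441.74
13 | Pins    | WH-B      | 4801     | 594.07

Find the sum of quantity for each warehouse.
SELECT warehouse, SUM(quantity) as result
FROM inventory
GROUP BY warehouse

Result:
  WH-A: 16165
  WH-B: 12016
  WH-C: 17560
  WH-East: 9976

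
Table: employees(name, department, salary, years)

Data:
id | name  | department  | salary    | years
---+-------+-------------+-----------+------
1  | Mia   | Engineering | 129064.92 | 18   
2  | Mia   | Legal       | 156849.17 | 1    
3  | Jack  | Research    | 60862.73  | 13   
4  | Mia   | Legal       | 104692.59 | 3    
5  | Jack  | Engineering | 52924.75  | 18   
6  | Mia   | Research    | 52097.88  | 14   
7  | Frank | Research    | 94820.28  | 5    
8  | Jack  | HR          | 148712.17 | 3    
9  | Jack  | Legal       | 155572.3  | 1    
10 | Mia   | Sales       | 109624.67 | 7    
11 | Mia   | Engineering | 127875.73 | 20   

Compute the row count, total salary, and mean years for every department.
SELECT department,
       COUNT(*) as cnt,
       SUM(salary) as total_salary,
       AVG(years) as avg_years
FROM employees
GROUP BY department

Result:
  Engineering: 3 records, 309865.40 total salary, 18.67 avg years
  HR: 1 records, 148712.17 total salary, 3.00 avg years
  Legal: 3 records, 417114.06 total salary, 1.67 avg years
  Research: 3 records, 207780.89 total salary, 10.67 avg years
  Sales: 1 records, 109624.67 total salary, 7.00 avg years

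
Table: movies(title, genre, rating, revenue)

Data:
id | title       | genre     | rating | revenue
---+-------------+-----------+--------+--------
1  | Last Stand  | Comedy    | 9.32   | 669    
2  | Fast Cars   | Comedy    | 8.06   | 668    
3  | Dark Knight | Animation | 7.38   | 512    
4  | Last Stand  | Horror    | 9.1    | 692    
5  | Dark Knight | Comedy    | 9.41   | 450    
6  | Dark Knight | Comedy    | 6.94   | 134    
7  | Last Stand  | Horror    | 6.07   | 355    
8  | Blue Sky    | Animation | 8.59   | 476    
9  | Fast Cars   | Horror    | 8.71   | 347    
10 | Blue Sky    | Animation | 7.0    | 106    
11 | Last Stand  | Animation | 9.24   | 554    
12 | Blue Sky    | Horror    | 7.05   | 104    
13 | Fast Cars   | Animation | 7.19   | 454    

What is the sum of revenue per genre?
SELECT genre, SUM(revenue) as result
FROM movies
GROUP BY genre

Result:
  Animation: 2102
  Comedy: 1921
  Horror: 1498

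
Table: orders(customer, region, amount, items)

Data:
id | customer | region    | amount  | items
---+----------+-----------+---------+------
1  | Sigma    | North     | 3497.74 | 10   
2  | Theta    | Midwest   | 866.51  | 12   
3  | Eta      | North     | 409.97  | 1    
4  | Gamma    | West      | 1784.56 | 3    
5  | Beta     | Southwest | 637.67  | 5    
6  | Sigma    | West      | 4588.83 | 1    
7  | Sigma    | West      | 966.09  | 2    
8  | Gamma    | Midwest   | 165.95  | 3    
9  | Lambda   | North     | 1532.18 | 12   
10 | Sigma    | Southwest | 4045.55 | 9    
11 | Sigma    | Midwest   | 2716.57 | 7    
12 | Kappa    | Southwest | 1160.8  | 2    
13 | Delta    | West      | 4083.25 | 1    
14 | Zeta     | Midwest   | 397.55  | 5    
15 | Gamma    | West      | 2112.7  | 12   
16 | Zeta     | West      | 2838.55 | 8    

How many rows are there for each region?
SELECT region, COUNT(*) as count
FROM orders
GROUP BY region

Result:
  Midwest: 4
  North: 3
  Southwest: 3
  West: 6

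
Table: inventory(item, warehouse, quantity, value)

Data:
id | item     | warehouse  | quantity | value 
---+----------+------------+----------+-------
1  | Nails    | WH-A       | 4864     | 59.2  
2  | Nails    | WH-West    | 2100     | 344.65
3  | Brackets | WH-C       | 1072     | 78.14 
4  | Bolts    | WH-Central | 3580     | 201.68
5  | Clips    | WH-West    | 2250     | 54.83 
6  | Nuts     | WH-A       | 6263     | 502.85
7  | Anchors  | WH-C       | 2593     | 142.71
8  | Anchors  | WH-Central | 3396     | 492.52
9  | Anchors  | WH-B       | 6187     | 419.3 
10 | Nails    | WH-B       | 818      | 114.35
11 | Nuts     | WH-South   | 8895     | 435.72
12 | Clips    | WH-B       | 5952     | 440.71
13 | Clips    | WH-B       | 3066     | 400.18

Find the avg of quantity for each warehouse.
SELECT warehouse, AVG(quantity) as result
FROM inventory
GROUP BY warehouse

Result:
  WH-A: 5563.50
  WH-B: 4005.75
  WH-C: 1832.50
  WH-Central: 3488.00
  WH-South: 8895.00
  WH-West: 2175.00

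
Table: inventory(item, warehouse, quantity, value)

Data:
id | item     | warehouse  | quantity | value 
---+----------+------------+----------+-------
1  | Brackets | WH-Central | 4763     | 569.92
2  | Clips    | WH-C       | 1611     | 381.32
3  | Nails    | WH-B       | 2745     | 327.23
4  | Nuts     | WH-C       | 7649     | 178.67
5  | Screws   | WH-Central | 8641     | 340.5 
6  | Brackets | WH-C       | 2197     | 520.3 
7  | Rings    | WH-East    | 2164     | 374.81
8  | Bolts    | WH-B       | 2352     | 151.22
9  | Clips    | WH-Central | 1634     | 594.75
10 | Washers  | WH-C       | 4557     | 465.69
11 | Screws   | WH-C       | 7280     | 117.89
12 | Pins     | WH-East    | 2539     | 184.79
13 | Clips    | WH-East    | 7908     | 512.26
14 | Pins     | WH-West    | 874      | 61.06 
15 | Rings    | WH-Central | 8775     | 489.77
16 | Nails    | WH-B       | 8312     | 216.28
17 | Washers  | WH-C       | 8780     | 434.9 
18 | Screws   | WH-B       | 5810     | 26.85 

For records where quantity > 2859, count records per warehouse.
SELECT warehouse, COUNT(*)
FROM inventory
WHERE quantity > 2859
GROUP BY warehouse

Note: WHERE filters rows before grouping.

Result:
  WH-B: 2
  WH-C: 4
  WH-Central: 3
  WH-East: 1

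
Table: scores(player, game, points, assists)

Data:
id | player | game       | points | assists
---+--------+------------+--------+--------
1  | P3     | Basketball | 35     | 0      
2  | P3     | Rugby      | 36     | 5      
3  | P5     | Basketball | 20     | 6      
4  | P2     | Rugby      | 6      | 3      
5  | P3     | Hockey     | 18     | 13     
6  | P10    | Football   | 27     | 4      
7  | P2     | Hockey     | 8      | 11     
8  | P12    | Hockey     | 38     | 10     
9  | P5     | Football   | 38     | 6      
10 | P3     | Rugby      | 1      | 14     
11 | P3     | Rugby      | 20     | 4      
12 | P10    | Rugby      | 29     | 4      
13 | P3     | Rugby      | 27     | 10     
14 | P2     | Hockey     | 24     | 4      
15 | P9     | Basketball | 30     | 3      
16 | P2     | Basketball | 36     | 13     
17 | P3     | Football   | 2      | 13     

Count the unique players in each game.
SELECT game, COUNT(DISTINCT player)
FROM scores
GROUP BY game

Result:
  Basketball: 4 distinct
  Football: 3 distinct
  Hockey: 3 distinct
  Rugby: 3 distinct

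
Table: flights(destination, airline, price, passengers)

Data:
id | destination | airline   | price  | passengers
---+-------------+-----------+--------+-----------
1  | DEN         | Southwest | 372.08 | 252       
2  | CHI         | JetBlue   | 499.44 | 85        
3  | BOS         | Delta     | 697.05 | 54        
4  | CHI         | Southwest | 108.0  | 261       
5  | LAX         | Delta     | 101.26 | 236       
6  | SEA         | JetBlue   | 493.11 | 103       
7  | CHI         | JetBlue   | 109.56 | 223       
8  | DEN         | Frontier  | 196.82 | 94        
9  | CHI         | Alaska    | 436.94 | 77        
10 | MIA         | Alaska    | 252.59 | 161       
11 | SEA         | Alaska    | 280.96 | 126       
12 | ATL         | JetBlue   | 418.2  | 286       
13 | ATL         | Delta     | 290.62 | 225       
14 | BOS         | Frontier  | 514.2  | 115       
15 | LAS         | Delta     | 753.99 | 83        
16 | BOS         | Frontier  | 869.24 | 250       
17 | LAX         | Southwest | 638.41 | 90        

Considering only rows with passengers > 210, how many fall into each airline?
SELECT airline, COUNT(*)
FROM flights
WHERE passengers > 210
GROUP BY airline

Note: WHERE filters rows before grouping.

Result:
  Delta: 2
  Frontier: 1
  JetBlue: 2
  Southwest: 2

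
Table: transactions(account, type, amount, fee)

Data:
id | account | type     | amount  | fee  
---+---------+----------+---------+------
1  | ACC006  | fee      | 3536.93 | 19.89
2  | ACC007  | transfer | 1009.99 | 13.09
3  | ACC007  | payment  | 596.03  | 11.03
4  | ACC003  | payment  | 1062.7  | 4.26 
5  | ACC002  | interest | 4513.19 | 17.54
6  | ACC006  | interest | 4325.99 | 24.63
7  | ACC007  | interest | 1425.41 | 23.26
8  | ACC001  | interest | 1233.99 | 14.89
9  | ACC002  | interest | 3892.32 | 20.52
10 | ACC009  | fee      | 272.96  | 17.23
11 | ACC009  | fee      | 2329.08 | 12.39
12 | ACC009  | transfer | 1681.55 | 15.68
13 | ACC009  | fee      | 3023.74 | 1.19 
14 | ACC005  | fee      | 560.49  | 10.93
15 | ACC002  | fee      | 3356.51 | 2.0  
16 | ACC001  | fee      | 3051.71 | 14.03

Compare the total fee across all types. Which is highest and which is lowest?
SELECT type, SUM(fee)
FROM transactions
GROUP BY type
ORDER BY SUM(fee)

All groups:
  payment: 15.29
  transfer: 28.77
  fee: 77.66
  interest: 100.84

Highest: interest (100.84)
Lowest: payment (15.29)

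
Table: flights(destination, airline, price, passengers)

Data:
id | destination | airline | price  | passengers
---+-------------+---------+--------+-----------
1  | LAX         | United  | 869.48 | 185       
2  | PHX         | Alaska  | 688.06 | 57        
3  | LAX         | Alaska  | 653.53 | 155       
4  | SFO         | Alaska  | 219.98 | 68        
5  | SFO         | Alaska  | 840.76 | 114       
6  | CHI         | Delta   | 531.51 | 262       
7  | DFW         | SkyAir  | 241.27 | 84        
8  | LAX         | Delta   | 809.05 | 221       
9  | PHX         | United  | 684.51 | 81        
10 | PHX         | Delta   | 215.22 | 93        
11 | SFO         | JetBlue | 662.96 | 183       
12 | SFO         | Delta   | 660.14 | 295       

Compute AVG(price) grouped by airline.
SELECT airline, AVG(price) as result
FROM flights
GROUP BY airline

Result:
  Alaska: 600.58
  Delta: 553.98
  JetBlue: 662.96
  SkyAir: 241.27
  United: 777.00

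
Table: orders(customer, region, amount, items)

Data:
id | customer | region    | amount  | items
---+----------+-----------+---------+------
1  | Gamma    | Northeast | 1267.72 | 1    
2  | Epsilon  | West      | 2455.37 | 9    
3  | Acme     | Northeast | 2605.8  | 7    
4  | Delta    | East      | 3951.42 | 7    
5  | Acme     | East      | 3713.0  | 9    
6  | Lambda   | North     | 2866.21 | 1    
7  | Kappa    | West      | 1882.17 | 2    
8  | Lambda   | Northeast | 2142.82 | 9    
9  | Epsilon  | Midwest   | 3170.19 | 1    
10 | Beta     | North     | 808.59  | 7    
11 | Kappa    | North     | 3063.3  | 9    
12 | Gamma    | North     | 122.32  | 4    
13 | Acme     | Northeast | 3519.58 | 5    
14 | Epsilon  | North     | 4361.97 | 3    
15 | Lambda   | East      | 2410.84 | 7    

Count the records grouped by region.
SELECT region, COUNT(*) as count
FROM orders
GROUP BY region

Result:
  East: 3
  Midwest: 1
  North: 5
  Northeast: 4
  West: 2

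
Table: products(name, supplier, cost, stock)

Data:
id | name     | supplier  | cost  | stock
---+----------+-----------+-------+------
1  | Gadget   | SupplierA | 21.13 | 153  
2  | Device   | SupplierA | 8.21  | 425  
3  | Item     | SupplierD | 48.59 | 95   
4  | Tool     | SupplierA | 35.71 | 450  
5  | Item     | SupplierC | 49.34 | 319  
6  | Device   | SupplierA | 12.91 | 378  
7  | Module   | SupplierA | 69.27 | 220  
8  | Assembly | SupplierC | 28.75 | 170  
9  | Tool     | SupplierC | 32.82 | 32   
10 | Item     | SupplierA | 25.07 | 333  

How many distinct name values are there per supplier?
SELECT supplier, COUNT(DISTINCT name)
FROM products
GROUP BY supplier

Result:
  SupplierA: 5 distinct
  SupplierC: 3 distinct
  SupplierD: 1 distinct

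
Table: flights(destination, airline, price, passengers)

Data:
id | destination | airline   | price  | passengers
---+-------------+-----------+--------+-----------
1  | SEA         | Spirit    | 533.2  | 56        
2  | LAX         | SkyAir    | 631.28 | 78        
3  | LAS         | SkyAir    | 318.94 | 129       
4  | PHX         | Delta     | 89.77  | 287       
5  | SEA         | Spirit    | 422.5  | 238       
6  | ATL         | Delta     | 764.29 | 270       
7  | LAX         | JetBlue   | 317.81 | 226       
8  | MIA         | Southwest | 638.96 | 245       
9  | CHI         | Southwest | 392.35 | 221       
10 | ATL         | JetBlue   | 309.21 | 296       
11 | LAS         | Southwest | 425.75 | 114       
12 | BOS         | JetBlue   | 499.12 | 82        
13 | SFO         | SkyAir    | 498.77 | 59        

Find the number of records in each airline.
SELECT airline, COUNT(*) as count
FROM flights
GROUP BY airline

Result:
  Delta: 2
  JetBlue: 3
  SkyAir: 3
  Southwest: 3
  Spirit: 2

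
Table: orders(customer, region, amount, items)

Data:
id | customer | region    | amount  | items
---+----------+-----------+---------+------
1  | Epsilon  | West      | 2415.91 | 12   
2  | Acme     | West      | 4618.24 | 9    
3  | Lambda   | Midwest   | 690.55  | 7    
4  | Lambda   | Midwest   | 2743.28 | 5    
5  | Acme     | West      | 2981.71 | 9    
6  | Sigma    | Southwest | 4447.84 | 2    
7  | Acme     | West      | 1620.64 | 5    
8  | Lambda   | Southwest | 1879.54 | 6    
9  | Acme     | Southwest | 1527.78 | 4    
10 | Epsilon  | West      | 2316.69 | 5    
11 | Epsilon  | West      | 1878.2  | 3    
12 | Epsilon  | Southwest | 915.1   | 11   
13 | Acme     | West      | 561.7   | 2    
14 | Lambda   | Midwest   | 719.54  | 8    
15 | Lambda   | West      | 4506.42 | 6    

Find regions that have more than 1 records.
SELECT region, COUNT(*) as cnt
FROM orders
GROUP BY region
HAVING COUNT(*) > 1

Result:
  Midwest: 3
  Southwest: 4
  West: 8

Note: HAVING filters groups after aggregation, WHERE filters rows before.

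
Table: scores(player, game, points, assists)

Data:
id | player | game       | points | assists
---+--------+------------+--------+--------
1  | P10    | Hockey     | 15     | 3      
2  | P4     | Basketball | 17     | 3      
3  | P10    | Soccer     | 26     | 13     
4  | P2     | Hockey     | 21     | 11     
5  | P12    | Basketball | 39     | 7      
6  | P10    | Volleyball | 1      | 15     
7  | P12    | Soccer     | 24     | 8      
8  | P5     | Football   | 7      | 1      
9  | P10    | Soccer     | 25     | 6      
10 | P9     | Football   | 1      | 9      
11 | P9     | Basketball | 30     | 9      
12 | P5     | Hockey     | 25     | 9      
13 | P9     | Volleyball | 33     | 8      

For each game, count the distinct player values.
SELECT game, COUNT(DISTINCT player)
FROM scores
GROUP BY game

Result:
  Basketball: 3 distinct
  Football: 2 distinct
  Hockey: 3 distinct
  Soccer: 2 distinct
  Volleyball: 2 distinct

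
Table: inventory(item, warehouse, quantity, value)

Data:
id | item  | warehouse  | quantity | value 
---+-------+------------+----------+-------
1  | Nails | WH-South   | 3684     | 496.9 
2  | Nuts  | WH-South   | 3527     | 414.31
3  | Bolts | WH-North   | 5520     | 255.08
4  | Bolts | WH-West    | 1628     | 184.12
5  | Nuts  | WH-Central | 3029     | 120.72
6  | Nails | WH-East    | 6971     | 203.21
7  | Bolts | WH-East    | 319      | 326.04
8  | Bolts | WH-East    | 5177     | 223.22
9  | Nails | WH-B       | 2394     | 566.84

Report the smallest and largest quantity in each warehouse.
SELECT warehouse, MIN(quantity), MAX(quantity)
FROM inventory
GROUP BY warehouse

Result:
  WH-B: min=2394, max=2394
  WH-Central: min=3029, max=3029
  WH-East: min=319, max=6971
  WH-North: min=5520, max=5520
  WH-South: min=3527, max=3684
  WH-West: min=1628, max=1628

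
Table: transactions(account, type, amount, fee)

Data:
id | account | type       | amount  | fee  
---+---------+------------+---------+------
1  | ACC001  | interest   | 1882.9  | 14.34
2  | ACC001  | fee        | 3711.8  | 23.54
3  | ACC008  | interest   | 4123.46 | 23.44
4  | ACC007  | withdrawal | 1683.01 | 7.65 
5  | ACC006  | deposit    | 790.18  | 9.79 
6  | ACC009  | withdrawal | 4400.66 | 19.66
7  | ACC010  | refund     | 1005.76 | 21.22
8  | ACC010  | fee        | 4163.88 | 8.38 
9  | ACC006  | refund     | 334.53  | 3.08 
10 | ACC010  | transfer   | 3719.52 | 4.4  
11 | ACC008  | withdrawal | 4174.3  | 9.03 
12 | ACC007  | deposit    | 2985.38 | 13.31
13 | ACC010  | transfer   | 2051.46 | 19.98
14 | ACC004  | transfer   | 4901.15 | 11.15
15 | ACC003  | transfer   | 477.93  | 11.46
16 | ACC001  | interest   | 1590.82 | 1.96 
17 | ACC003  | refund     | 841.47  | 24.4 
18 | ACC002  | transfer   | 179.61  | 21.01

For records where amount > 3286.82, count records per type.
SELECT type, COUNT(*)
FROM transactions
WHERE amount > 3286.82
GROUP BY type

Note: WHERE filters rows before grouping.

Result:
  fee: 2
  interest: 1
  transfer: 2
  withdrawal: 2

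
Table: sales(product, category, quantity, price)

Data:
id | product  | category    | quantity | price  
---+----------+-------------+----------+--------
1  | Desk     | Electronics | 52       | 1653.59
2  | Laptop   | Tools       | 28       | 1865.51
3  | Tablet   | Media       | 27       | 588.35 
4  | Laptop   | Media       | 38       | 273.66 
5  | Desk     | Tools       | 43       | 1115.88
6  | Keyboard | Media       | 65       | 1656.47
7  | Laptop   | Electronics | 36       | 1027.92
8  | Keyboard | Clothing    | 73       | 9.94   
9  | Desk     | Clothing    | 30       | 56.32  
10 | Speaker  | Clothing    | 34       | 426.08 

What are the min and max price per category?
SELECT category, MIN(price), MAX(price)
FROM sales
GROUP BY category

Result:
  Clothing: min=9.94, max=426.08
  Electronics: min=1027.92, max=1653.59
  Media: min=273.66, max=1656.47
  Tools: min=1115.88, max=1865.51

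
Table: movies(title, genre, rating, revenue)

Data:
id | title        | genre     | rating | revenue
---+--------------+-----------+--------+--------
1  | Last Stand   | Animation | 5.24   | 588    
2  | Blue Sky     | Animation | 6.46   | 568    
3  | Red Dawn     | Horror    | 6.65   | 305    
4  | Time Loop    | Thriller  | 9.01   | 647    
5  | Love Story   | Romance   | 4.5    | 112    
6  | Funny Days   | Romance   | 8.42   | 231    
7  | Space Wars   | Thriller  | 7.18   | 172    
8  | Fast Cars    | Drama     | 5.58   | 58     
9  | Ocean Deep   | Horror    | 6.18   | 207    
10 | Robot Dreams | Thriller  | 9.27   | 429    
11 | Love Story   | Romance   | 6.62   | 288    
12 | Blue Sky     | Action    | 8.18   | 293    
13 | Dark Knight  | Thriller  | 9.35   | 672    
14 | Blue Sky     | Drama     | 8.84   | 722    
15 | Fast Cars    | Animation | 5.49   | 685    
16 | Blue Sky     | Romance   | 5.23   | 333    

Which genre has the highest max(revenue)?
SELECT genre, MAX(revenue) as val
FROM movies
GROUP BY genre
ORDER BY val DESC
LIMIT 1

Result: Drama with max(revenue) = 722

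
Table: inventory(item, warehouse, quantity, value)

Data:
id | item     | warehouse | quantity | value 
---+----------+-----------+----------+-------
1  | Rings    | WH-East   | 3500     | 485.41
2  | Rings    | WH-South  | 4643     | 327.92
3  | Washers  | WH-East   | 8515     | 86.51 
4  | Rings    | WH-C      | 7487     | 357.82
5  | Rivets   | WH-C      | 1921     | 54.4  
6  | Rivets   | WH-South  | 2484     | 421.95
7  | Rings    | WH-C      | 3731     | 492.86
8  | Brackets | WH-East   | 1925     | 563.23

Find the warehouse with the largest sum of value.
SELECT warehouse, SUM(value) as val
FROM inventory
GROUP BY warehouse
ORDER BY val DESC
LIMIT 1

Result: WH-East with sum(value) = 1135.15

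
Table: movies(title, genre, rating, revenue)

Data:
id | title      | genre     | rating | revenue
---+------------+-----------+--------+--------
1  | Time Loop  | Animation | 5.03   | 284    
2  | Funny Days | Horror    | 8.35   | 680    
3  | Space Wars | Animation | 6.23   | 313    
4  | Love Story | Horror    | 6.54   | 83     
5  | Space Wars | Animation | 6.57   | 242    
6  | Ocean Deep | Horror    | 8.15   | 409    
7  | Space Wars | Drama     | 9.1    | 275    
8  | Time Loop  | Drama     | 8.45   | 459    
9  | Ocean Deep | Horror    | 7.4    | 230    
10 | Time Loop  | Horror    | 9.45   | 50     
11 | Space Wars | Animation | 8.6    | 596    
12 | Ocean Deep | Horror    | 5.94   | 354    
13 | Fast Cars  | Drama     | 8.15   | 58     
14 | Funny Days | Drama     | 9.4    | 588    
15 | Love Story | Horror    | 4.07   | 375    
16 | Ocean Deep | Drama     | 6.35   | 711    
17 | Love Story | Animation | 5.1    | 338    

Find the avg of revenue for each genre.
SELECT genre, AVG(revenue) as result
FROM movies
GROUP BY genre

Result:
  Animation: 354.60
  Drama: 418.20
  Horror: 311.57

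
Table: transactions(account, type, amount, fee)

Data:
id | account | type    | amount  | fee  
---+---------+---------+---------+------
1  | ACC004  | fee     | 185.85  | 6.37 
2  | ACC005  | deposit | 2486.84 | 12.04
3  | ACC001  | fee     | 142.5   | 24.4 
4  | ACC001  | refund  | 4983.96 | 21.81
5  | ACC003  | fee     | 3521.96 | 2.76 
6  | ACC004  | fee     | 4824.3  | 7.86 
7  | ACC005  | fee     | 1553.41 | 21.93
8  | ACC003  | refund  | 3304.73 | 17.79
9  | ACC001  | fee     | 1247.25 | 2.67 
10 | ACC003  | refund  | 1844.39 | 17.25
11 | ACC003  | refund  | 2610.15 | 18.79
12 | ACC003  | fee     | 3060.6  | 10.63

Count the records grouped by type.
SELECT type, COUNT(*) as count
FROM transactions
GROUP BY type

Result:
  deposit: 1
  fee: 7
  refund: 4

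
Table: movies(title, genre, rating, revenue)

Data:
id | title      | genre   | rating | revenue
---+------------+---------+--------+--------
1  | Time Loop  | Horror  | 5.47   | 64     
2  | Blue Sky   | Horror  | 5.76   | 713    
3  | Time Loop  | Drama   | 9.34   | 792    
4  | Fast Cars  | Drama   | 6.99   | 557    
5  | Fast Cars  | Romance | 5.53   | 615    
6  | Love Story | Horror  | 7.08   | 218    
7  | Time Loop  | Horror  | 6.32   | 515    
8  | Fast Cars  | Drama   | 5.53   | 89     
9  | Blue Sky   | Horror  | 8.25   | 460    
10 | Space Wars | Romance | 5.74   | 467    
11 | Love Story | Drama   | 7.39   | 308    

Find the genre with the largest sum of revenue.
SELECT genre, SUM(revenue) as val
FROM movies
GROUP BY genre
ORDER BY val DESC
LIMIT 1

Result: Horror with sum(revenue) = 1970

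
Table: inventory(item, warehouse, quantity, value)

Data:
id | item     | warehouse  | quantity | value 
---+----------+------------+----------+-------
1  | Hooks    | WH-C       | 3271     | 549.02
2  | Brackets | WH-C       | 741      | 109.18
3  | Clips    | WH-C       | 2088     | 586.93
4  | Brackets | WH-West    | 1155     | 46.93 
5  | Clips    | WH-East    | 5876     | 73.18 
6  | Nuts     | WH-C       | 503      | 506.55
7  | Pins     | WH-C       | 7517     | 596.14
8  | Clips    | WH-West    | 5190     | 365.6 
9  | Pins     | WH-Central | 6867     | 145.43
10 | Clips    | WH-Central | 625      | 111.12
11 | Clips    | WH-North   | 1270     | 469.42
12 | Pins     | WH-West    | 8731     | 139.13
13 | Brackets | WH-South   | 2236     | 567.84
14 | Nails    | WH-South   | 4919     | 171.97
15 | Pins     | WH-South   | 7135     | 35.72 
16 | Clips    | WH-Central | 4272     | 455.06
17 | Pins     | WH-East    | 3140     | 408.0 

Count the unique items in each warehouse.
SELECT warehouse, COUNT(DISTINCT item)
FROM inventory
GROUP BY warehouse

Result:
  WH-C: 5 distinct
  WH-Central: 2 distinct
  WH-East: 2 distinct
  WH-North: 1 distinct
  WH-South: 3 distinct
  WH-West: 3 distinct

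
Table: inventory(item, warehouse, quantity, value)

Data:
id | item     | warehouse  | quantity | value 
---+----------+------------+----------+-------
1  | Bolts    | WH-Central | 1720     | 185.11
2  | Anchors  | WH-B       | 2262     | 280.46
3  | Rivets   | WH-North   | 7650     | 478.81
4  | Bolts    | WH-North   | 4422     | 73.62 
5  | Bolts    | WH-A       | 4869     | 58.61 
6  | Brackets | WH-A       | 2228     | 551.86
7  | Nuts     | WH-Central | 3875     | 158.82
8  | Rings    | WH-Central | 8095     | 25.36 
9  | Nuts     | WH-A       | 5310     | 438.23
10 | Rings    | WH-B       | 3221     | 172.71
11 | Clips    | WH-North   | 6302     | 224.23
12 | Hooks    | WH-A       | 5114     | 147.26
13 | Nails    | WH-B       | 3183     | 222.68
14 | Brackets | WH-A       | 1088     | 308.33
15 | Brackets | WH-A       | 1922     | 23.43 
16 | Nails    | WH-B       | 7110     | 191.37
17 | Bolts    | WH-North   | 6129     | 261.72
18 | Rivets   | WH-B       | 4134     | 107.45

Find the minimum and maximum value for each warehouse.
SELECT warehouse, MIN(value), MAX(value)
FROM inventory
GROUP BY warehouse

Result:
  WH-A: min=23.43, max=551.86
  WH-B: min=107.45, max=280.46
  WH-Central: min=25.36, max=185.11
  WH-North: min=73.62, max=478.81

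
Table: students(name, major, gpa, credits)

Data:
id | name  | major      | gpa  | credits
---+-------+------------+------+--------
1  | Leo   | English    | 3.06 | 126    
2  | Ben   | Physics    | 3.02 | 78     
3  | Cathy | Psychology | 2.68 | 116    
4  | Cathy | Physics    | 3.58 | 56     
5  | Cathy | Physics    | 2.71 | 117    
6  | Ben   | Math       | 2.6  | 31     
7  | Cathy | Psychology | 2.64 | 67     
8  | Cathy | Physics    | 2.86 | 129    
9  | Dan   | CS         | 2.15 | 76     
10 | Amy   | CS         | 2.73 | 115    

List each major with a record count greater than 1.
SELECT major, COUNT(*) as cnt
FROM students
GROUP BY major
HAVING COUNT(*) > 1

Result:
  CS: 2
  Physics: 4
  Psychology: 2

Note: HAVING filters groups after aggregation, WHERE filters rows before.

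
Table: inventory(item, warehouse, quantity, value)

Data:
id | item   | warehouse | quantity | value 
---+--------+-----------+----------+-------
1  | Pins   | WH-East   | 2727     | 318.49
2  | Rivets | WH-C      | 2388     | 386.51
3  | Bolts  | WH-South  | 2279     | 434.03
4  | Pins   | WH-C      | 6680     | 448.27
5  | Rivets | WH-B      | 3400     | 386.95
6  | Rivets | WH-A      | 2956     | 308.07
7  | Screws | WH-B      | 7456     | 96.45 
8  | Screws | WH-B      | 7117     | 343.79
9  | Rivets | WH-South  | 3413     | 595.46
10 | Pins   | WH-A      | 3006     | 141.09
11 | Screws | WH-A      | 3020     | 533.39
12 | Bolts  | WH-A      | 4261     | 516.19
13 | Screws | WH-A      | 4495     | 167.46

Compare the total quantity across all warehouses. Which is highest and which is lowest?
SELECT warehouse, SUM(quantity)
FROM inventory
GROUP BY warehouse
ORDER BY SUM(quantity)

All groups:
  WH-East: 2727
  WH-South: 5692
  WH-C: 9068
  WH-A: 17738
  WH-B: 17973

Highest: WH-B (17973)
Lowest: WH-East (2727)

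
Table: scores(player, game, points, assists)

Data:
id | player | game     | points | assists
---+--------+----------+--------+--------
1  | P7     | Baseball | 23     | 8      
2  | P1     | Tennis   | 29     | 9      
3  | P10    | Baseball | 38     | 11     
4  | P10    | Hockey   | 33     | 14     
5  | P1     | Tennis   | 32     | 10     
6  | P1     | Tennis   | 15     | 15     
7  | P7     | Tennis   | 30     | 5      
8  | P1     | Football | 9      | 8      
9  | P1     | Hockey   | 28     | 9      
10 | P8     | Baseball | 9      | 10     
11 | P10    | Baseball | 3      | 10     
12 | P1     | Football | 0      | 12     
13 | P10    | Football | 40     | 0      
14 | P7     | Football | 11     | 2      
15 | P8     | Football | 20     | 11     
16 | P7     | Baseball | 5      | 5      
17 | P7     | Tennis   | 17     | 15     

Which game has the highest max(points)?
SELECT game, MAX(points) as val
FROM scores
GROUP BY game
ORDER BY val DESC
LIMIT 1

Result: Football with max(points) = 40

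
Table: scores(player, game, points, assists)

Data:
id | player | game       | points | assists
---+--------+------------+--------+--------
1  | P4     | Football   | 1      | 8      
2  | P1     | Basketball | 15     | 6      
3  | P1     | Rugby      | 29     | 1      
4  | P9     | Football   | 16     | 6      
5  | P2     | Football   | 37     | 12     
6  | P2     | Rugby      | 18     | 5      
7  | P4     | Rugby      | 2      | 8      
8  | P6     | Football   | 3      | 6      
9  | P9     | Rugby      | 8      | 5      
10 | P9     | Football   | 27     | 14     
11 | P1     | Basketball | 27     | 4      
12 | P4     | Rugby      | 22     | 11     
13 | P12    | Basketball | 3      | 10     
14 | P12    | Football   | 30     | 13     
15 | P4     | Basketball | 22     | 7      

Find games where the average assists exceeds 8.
SELECT game, AVG(assists)
FROM scores
GROUP BY game
HAVING AVG(assists) > 8

Result:
  Football: avg=9.83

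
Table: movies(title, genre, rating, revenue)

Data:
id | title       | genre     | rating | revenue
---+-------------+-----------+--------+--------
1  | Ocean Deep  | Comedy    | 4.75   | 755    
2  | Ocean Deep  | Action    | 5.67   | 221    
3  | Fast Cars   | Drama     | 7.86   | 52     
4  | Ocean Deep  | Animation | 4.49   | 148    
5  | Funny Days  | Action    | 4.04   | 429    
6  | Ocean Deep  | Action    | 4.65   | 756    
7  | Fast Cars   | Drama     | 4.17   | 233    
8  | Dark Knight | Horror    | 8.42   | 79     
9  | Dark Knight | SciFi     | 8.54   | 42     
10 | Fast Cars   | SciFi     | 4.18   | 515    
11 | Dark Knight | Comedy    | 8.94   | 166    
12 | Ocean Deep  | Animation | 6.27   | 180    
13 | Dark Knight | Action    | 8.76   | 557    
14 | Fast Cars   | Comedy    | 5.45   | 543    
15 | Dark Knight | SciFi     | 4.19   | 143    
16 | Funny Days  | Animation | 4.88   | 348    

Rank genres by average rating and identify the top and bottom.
SELECT genre, AVG(rating)
FROM movies
GROUP BY genre
ORDER BY AVG(rating)

All groups:
  Animation: 5.21
  SciFi: 5.64
  Action: 5.78
  Drama: 6.02
  Comedy: 6.38
  Horror: 8.42

Highest: Horror (8.42)
Lowest: Animation (5.21)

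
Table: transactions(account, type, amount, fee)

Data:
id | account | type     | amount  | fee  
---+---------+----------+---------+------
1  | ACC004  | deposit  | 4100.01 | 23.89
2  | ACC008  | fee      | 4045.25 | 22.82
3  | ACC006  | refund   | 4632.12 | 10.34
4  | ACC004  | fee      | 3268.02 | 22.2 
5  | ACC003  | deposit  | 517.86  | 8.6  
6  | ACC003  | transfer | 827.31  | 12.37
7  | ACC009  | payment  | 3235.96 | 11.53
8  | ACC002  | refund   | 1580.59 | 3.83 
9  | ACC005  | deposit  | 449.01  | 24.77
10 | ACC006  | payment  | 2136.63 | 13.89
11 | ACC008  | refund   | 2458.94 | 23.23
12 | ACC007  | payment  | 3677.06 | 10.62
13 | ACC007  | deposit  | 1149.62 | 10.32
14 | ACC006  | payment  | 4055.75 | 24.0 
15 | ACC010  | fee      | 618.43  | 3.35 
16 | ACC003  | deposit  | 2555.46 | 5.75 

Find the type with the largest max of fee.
SELECT type, MAX(fee) as val
FROM transactions
GROUP BY type
ORDER BY val DESC
LIMIT 1

Result: deposit with max(fee) = 24.77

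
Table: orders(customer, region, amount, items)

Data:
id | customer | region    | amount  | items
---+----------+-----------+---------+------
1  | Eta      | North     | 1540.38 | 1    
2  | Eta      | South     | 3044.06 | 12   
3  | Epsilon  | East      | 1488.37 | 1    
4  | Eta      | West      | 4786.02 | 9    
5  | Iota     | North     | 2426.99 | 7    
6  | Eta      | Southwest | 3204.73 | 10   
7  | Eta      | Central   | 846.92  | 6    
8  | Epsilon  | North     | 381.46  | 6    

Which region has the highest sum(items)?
SELECT region, SUM(items) as val
FROM orders
GROUP BY region
ORDER BY val DESC
LIMIT 1

Result: North with sum(items) = 14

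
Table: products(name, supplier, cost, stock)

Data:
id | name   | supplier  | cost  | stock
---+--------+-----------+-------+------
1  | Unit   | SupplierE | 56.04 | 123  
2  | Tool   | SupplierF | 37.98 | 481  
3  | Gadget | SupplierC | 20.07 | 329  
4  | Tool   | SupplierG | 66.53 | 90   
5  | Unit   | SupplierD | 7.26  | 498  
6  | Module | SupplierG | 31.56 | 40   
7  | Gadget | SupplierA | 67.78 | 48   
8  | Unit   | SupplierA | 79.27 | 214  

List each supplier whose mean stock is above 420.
SELECT supplier, AVG(stock)
FROM products
GROUP BY supplier
HAVING AVG(stock) > 420

Result:
  SupplierD: avg=498.00
  SupplierF: avg=481.00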